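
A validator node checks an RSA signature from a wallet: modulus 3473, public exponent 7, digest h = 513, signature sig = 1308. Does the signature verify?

does not verify

sig^7 mod 3473 = 21
sig^7 mod 3473 = 21, but h = 513.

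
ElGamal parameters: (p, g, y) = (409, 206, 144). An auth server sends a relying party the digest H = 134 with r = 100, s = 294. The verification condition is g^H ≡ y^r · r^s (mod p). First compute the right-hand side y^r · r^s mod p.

385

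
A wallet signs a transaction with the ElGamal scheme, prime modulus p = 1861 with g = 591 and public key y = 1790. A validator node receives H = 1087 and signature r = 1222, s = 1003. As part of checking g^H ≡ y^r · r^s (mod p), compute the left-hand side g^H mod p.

962

591^2 = 349281 ≡ 1274
591^4 ≡ 1274^2 = 1623076 ≡ 284
591^8 ≡ 284^2 = 80656 ≡ 633
591^16 ≡ 633^2 = 400689 ≡ 574
591^32 ≡ 574^2 = 329476 ≡ 79
591^64 ≡ 79^2 = 6241 ≡ 658
591^128 ≡ 658^2 = 432964 ≡ 1212
591^256 ≡ 1212^2 = 1468944 ≡ 615
591^512 ≡ 615^2 = 378225 ≡ 442
591^1024 ≡ 442^2 = 195364 ≡ 1820
1087 = 1024 + 32 + 16 + 8 + 4 + 2 + 1, so 591^1087 ≡ 1820·79·574·633·284·1274·591 ≡ 962 (mod 1861)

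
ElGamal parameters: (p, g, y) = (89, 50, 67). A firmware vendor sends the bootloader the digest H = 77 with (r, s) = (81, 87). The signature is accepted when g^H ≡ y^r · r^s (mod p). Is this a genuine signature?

genuine

Left side g^H mod p:
Squares mod 89: 50^1≡50, 50^2≡8, 50^4≡64, 50^8≡2, 50^16≡4, 50^32≡16, 50^64≡78
77 = 64 + 8 + 4 + 1, so 50^77 ≡ 78·2·64·50 ≡ 88 (mod 89)
Right side y^r · r^s mod p:
Squares mod 89: 67^1≡67, 67^2≡39, 67^4≡8, 67^8≡64, 67^16≡2, 67^32≡4, 67^64≡16
81 = 64 + 16 + 1, so 67^81 ≡ 16·2·67 ≡ 8 (mod 89)
Squares mod 89: 81^1≡81, 81^2≡64, 81^4≡2, 81^8≡4, 81^16≡16, 81^32≡78, 81^64≡32
87 = 64 + 16 + 4 + 2 + 1, so 81^87 ≡ 32·16·2·64·81 ≡ 11 (mod 89)
8·11 = 88 ≡ 88 (mod 89)
88 ≡ 88 (mod 89), so the signature is genuine.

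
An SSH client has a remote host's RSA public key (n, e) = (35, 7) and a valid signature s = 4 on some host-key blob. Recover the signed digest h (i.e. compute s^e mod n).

4

s^2 ≡ 4^2 = 16
s^4 ≡ 16^2 = 256 ≡ 11
7 = 4 + 2 + 1, so s^7 ≡ 11·16·4 ≡ 4 (mod 35)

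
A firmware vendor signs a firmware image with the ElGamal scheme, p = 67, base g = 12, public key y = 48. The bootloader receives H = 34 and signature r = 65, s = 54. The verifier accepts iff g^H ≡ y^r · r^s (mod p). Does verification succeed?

fails

Left side g^H mod p:
12^2 = 144 ≡ 10
12^4 ≡ 10^2 = 100 ≡ 33
12^8 ≡ 33^2 = 1089 ≡ 17
12^16 ≡ 17^2 = 289 ≡ 21
12^32 ≡ 21^2 = 441 ≡ 39
34 = 32 + 2, so 12^34 ≡ 39·10 ≡ 55 (mod 67)
Right side y^r · r^s mod p:
48^2 = 2304 ≡ 26
48^4 ≡ 26^2 = 676 ≡ 6
48^8 ≡ 6^2 = 36
48^16 ≡ 36^2 = 1296 ≡ 23
48^32 ≡ 23^2 = 529 ≡ 60
48^64 ≡ 60^2 = 3600 ≡ 49
65 = 64 + 1, so 48^65 ≡ 49·48 ≡ 7 (mod 67)
65^2 = 4225 ≡ 4
65^4 ≡ 4^2 = 16
65^8 ≡ 16^2 = 256 ≡ 55
65^16 ≡ 55^2 = 3025 ≡ 10
65^32 ≡ 10^2 = 100 ≡ 33
54 = 32 + 16 + 4 + 2, so 65^54 ≡ 33·10·16·4 ≡ 15 (mod 67)
7·15 = 105 ≡ 38 (mod 67)
55 ≠ 38, so verification fails.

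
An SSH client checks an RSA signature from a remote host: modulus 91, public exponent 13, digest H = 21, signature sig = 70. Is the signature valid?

invalid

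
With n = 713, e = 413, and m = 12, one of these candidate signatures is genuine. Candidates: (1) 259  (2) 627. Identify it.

Candidate 1: 259^2 = 67081 ≡ 59; 259^4 ≡ 59^2 = 3481 ≡ 629; 259^8 ≡ 629^2 = 395641 ≡ 639; 259^16 ≡ 639^2 = 408321 ≡ 485; 259^32 ≡ 485^2 = 235225 ≡ 648; 259^64 ≡ 648^2 = 419904 ≡ 660; 259^128 ≡ 660^2 = 435600 ≡ 670; 259^256 ≡ 670^2 = 448900 ≡ 423; 413 = 256 + 128 + 16 + 8 + 4 + 1, so 259^413 ≡ 423·670·485·639·629·259 ≡ 12 (mod 713)
  → matches m = 12
Candidate 2: 627^2 = 393129 ≡ 266; 627^4 ≡ 266^2 = 70756 ≡ 169; 627^8 ≡ 169^2 = 28561 ≡ 41; 627^16 ≡ 41^2 = 1681 ≡ 255; 627^32 ≡ 255^2 = 65025 ≡ 142; 627^64 ≡ 142^2 = 20164 ≡ 200; 627^128 ≡ 200^2 = 40000 ≡ 72; 627^256 ≡ 72^2 = 5184 ≡ 193; 413 = 256 + 128 + 16 + 8 + 4 + 1, so 627^413 ≡ 193·72·255·41·169·627 ≡ 196 (mod 713)

1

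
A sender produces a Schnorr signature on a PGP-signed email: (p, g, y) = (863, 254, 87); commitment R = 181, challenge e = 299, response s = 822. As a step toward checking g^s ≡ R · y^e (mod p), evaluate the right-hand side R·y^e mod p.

648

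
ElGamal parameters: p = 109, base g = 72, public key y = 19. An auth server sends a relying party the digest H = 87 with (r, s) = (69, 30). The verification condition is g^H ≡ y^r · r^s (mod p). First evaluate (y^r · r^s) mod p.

19^2 = 361 ≡ 34
19^4 ≡ 34^2 = 1156 ≡ 66
19^8 ≡ 66^2 = 4356 ≡ 105
19^16 ≡ 105^2 = 11025 ≡ 16
19^32 ≡ 16^2 = 256 ≡ 38
19^64 ≡ 38^2 = 1444 ≡ 27
69 = 64 + 4 + 1, so 19^69 ≡ 27·66·19 ≡ 68 (mod 109)
69^2 = 4761 ≡ 74
69^4 ≡ 74^2 = 5476 ≡ 26
69^8 ≡ 26^2 = 676 ≡ 22
69^16 ≡ 22^2 = 484 ≡ 48
30 = 16 + 8 + 4 + 2, so 69^30 ≡ 48·22·26·74 ≡ 93 (mod 109)
y^r · r^s ≡ 68·93 = 6324 ≡ 2 (mod 109)

2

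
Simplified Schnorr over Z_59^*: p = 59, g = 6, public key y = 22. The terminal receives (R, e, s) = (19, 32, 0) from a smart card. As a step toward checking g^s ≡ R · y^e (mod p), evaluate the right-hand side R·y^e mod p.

1

22^2 = 484 ≡ 12
22^4 ≡ 12^2 = 144 ≡ 26
22^8 ≡ 26^2 = 676 ≡ 27
22^16 ≡ 27^2 = 729 ≡ 21
22^32 ≡ 21^2 = 441 ≡ 28
R · y^e ≡ 19·28 = 532 ≡ 1 (mod 59)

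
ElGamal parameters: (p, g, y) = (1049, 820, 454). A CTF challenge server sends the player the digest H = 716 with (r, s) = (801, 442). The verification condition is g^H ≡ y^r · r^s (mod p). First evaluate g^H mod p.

181

820^716 mod 1049 = 181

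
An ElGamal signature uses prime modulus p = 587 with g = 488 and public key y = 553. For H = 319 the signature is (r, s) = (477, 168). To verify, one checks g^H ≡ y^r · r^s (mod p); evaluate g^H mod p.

Squares mod 587: 488^1≡488, 488^2≡409, 488^4≡573, 488^8≡196, 488^16≡261, 488^32≡29, 488^64≡254, 488^128≡533, 488^256≡568
319 = 256 + 32 + 16 + 8 + 4 + 2 + 1, so 488^319 ≡ 568·29·261·196·573·409·488 ≡ 363 (mod 587)

363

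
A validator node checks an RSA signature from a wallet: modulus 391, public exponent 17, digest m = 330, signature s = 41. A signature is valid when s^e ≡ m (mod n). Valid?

s^2 ≡ 41^2 = 1681 ≡ 117
s^4 ≡ 117^2 = 13689 ≡ 4
s^8 ≡ 4^2 = 16
s^16 ≡ 16^2 = 256
17 = 16 + 1, so s^17 ≡ 256·41 ≡ 330 (mod 391)
330 = m, so the signature checks out.

yes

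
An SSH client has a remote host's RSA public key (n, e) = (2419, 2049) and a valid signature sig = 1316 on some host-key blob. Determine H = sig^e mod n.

1507

sig^2 ≡ 1316^2 = 1731856 ≡ 2271
sig^4 ≡ 2271^2 = 5157441 ≡ 133
sig^8 ≡ 133^2 = 17689 ≡ 756
sig^16 ≡ 756^2 = 571536 ≡ 652
sig^32 ≡ 652^2 = 425104 ≡ 1779
sig^64 ≡ 1779^2 = 3164841 ≡ 789
sig^128 ≡ 789^2 = 622521 ≡ 838
sig^256 ≡ 838^2 = 702244 ≡ 734
sig^512 ≡ 734^2 = 538756 ≡ 1738
sig^1024 ≡ 1738^2 = 3020644 ≡ 1732
sig^2048 ≡ 1732^2 = 2999824 ≡ 264
2049 = 2048 + 1, so sig^2049 ≡ 264·1316 ≡ 1507 (mod 2419)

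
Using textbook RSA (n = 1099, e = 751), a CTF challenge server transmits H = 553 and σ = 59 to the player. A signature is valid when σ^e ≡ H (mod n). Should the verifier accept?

reject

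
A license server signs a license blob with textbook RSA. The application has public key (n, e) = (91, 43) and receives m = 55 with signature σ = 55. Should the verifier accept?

accept

Squares mod 91: σ^1≡55, σ^2≡22, σ^4≡29, σ^8≡22, σ^16≡29, σ^32≡22
43 = 32 + 8 + 2 + 1, so σ^43 ≡ 22·22·22·55 ≡ 55 (mod 91)
55 = m, so the signature checks out.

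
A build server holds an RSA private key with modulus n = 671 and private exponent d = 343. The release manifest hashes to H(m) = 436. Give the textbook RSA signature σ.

607

(H(m))^2 ≡ 436^2 = 190096 ≡ 203
(H(m))^4 ≡ 203^2 = 41209 ≡ 278
(H(m))^8 ≡ 278^2 = 77284 ≡ 119
(H(m))^16 ≡ 119^2 = 14161 ≡ 70
(H(m))^32 ≡ 70^2 = 4900 ≡ 203
(H(m))^64 ≡ 203^2 = 41209 ≡ 278
(H(m))^128 ≡ 278^2 = 77284 ≡ 119
(H(m))^256 ≡ 119^2 = 14161 ≡ 70
343 = 256 + 64 + 16 + 4 + 2 + 1, so (H(m))^343 ≡ 70·278·70·278·203·436 ≡ 607 (mod 671)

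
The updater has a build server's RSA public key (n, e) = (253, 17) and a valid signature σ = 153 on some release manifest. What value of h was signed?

10

Squares mod 253: σ^1≡153, σ^2≡133, σ^4≡232, σ^8≡188, σ^16≡177
17 = 16 + 1, so σ^17 ≡ 177·153 ≡ 10 (mod 253)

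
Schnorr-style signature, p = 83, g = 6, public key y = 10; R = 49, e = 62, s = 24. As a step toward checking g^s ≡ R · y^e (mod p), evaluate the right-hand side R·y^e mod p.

40

Squares mod 83: 10^1≡10, 10^2≡17, 10^4≡40, 10^8≡23, 10^16≡31, 10^32≡48
62 = 32 + 16 + 8 + 4 + 2, so 10^62 ≡ 48·31·23·40·17 ≡ 33 (mod 83)
R · y^e ≡ 49·33 = 1617 ≡ 40 (mod 83)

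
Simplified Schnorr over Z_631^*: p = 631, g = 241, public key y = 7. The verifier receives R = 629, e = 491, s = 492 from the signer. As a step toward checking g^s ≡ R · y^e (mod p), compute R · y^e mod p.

39

7^2 = 49
7^4 ≡ 49^2 = 2401 ≡ 508
7^8 ≡ 508^2 = 258064 ≡ 616
7^16 ≡ 616^2 = 379456 ≡ 225
7^32 ≡ 225^2 = 50625 ≡ 145
7^64 ≡ 145^2 = 21025 ≡ 202
7^128 ≡ 202^2 = 40804 ≡ 420
7^256 ≡ 420^2 = 176400 ≡ 351
491 = 256 + 128 + 64 + 32 + 8 + 2 + 1, so 7^491 ≡ 351·420·202·145·616·49·7 ≡ 296 (mod 631)
R · y^e ≡ 629·296 = 186184 ≡ 39 (mod 631)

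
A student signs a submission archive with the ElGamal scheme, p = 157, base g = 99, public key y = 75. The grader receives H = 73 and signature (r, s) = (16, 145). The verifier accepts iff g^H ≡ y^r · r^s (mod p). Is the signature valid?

Left side g^H mod p:
99^2 = 9801 ≡ 67
99^4 ≡ 67^2 = 4489 ≡ 93
99^8 ≡ 93^2 = 8649 ≡ 14
99^16 ≡ 14^2 = 196 ≡ 39
99^32 ≡ 39^2 = 1521 ≡ 108
99^64 ≡ 108^2 = 11664 ≡ 46
73 = 64 + 8 + 1, so 99^73 ≡ 46·14·99 ≡ 14 (mod 157)
Right side y^r · r^s mod p:
75^2 = 5625 ≡ 130
75^4 ≡ 130^2 = 16900 ≡ 101
75^8 ≡ 101^2 = 10201 ≡ 153
75^16 ≡ 153^2 = 23409 ≡ 16
16^2 = 256 ≡ 99
16^4 ≡ 99^2 = 9801 ≡ 67
16^8 ≡ 67^2 = 4489 ≡ 93
16^16 ≡ 93^2 = 8649 ≡ 14
16^32 ≡ 14^2 = 196 ≡ 39
16^64 ≡ 39^2 = 1521 ≡ 108
16^128 ≡ 108^2 = 11664 ≡ 46
145 = 128 + 16 + 1, so 16^145 ≡ 46·14·16 ≡ 99 (mod 157)
16·99 = 1584 ≡ 14 (mod 157)
14 ≡ 14 (mod 157), so the signature is genuine.

valid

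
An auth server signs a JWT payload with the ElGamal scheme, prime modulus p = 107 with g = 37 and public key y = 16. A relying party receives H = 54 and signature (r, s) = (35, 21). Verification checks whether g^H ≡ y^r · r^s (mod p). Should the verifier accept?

reject

Left side g^H mod p:
37^2 = 1369 ≡ 85
37^4 ≡ 85^2 = 7225 ≡ 56
37^8 ≡ 56^2 = 3136 ≡ 33
37^16 ≡ 33^2 = 1089 ≡ 19
37^32 ≡ 19^2 = 361 ≡ 40
54 = 32 + 16 + 4 + 2, so 37^54 ≡ 40·19·56·85 ≡ 37 (mod 107)
Right side y^r · r^s mod p:
16^2 = 256 ≡ 42
16^4 ≡ 42^2 = 1764 ≡ 52
16^8 ≡ 52^2 = 2704 ≡ 29
16^16 ≡ 29^2 = 841 ≡ 92
16^32 ≡ 92^2 = 8464 ≡ 11
35 = 32 + 2 + 1, so 16^35 ≡ 11·42·16 ≡ 9 (mod 107)
35^2 = 1225 ≡ 48
35^4 ≡ 48^2 = 2304 ≡ 57
35^8 ≡ 57^2 = 3249 ≡ 39
35^16 ≡ 39^2 = 1521 ≡ 23
21 = 16 + 4 + 1, so 35^21 ≡ 23·57·35 ≡ 89 (mod 107)
9·89 = 801 ≡ 52 (mod 107)
37 ≠ 52, so verification fails.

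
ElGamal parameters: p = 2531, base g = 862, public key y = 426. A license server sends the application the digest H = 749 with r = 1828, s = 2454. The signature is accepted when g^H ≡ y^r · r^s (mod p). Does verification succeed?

Left side g^H mod p:
Squares mod 2531: 862^1≡862, 862^2≡1461, 862^4≡888, 862^8≡1403, 862^16≡1822, 862^32≡1543, 862^64≡1709, 862^128≡2438, 862^256≡1056, 862^512≡1496
749 = 512 + 128 + 64 + 32 + 8 + 4 + 1, so 862^749 ≡ 1496·2438·1709·1543·1403·888·862 ≡ 2144 (mod 2531)
Right side y^r · r^s mod p:
Squares mod 2531: 426^1≡426, 426^2≡1775, 426^4≡2061, 426^8≡703, 426^16≡664, 426^32≡502, 426^64≡1435, 426^128≡1522, 426^256≡619, 426^512≡980, 426^1024≡1151
1828 = 1024 + 512 + 256 + 32 + 4, so 426^1828 ≡ 1151·980·619·502·2061 ≡ 1323 (mod 2531)
Squares mod 2531: 1828^1≡1828, 1828^2≡664, 1828^4≡502, 1828^8≡1435, 1828^16≡1522, 1828^32≡619, 1828^64≡980, 1828^128≡1151, 1828^256≡1088, 1828^512≡1767, 1828^1024≡1566, 1828^2048≡2348
2454 = 2048 + 256 + 128 + 16 + 4 + 2, so 1828^2454 ≡ 2348·1088·1151·1522·502·664 ≡ 1056 (mod 2531)
1323·1056 = 1397088 ≡ 2507 (mod 2531)
2144 ≠ 2507, so verification fails.

fails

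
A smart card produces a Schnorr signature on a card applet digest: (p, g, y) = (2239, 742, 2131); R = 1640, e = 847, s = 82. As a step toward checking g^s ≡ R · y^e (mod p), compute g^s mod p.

1341

742^82 mod 2239 = 1341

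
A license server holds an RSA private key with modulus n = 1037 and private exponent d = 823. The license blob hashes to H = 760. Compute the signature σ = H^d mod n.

H^2 ≡ 760^2 = 577600 ≡ 1028
H^4 ≡ 1028^2 = 1056784 ≡ 81
H^8 ≡ 81^2 = 6561 ≡ 339
H^16 ≡ 339^2 = 114921 ≡ 851
H^32 ≡ 851^2 = 724201 ≡ 375
H^64 ≡ 375^2 = 140625 ≡ 630
H^128 ≡ 630^2 = 396900 ≡ 766
H^256 ≡ 766^2 = 586756 ≡ 851
H^512 ≡ 851^2 = 724201 ≡ 375
823 = 512 + 256 + 32 + 16 + 4 + 2 + 1, so H^823 ≡ 375·851·375·851·81·1028·760 ≡ 602 (mod 1037)

602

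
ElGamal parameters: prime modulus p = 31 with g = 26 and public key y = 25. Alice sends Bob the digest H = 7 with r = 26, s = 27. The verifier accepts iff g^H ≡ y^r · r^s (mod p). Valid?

yes

Left side g^H mod p:
Squares mod 31: 26^1≡26, 26^2≡25, 26^4≡5
7 = 4 + 2 + 1, so 26^7 ≡ 5·25·26 ≡ 26 (mod 31)
Right side y^r · r^s mod p:
Squares mod 31: 25^1≡25, 25^2≡5, 25^4≡25, 25^8≡5, 25^16≡25
26 = 16 + 8 + 2, so 25^26 ≡ 25·5·5 ≡ 5 (mod 31)
Squares mod 31: 26^1≡26, 26^2≡25, 26^4≡5, 26^8≡25, 26^16≡5
27 = 16 + 8 + 2 + 1, so 26^27 ≡ 5·25·25·26 ≡ 30 (mod 31)
5·30 = 150 ≡ 26 (mod 31)
26 ≡ 26 (mod 31), so the signature is genuine.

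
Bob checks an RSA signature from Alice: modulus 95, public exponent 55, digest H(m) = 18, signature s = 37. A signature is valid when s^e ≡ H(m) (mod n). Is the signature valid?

s^2 ≡ 37^2 = 1369 ≡ 39
s^4 ≡ 39^2 = 1521 ≡ 1
s^8 ≡ 1^2 = 1
s^16 ≡ 1^2 = 1
s^32 ≡ 1^2 = 1
55 = 32 + 16 + 4 + 2 + 1, so s^55 ≡ 1·1·1·39·37 ≡ 18 (mod 95)
18 = H(m), so the signature checks out.

valid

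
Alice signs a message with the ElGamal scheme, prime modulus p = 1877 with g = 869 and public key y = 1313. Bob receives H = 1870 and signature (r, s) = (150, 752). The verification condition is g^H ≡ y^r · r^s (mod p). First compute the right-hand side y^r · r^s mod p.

322

1313^2 = 1723969 ≡ 883
1313^4 ≡ 883^2 = 779689 ≡ 734
1313^8 ≡ 734^2 = 538756 ≡ 57
1313^16 ≡ 57^2 = 3249 ≡ 1372
1313^32 ≡ 1372^2 = 1882384 ≡ 1630
1313^64 ≡ 1630^2 = 2656900 ≡ 945
1313^128 ≡ 945^2 = 893025 ≡ 1450
150 = 128 + 16 + 4 + 2, so 1313^150 ≡ 1450·1372·734·883 ≡ 1342 (mod 1877)
150^2 = 22500 ≡ 1853
150^4 ≡ 1853^2 = 3433609 ≡ 576
150^8 ≡ 576^2 = 331776 ≡ 1424
150^16 ≡ 1424^2 = 2027776 ≡ 616
150^32 ≡ 616^2 = 379456 ≡ 302
150^64 ≡ 302^2 = 91204 ≡ 1108
150^128 ≡ 1108^2 = 1227664 ≡ 106
150^256 ≡ 106^2 = 11236 ≡ 1851
150^512 ≡ 1851^2 = 3426201 ≡ 676
752 = 512 + 128 + 64 + 32 + 16, so 150^752 ≡ 676·106·1108·302·616 ≡ 459 (mod 1877)
y^r · r^s ≡ 1342·459 = 615978 ≡ 322 (mod 1877)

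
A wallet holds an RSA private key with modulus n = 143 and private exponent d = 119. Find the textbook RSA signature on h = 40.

h^2 ≡ 40^2 = 1600 ≡ 27
h^4 ≡ 27^2 = 729 ≡ 14
h^8 ≡ 14^2 = 196 ≡ 53
h^16 ≡ 53^2 = 2809 ≡ 92
h^32 ≡ 92^2 = 8464 ≡ 27
h^64 ≡ 27^2 = 729 ≡ 14
119 = 64 + 32 + 16 + 4 + 2 + 1, so h^119 ≡ 14·27·92·14·27·40 ≡ 118 (mod 143)

118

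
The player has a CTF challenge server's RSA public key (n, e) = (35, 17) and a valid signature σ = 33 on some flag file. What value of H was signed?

σ^2 ≡ 33^2 = 1089 ≡ 4
σ^4 ≡ 4^2 = 16
σ^8 ≡ 16^2 = 256 ≡ 11
σ^16 ≡ 11^2 = 121 ≡ 16
17 = 16 + 1, so σ^17 ≡ 16·33 ≡ 3 (mod 35)

3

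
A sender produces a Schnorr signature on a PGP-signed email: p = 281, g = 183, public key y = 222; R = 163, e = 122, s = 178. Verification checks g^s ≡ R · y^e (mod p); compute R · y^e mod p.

123

Squares mod 281: 222^1≡222, 222^2≡109, 222^4≡79, 222^8≡59, 222^16≡109, 222^32≡79, 222^64≡59
122 = 64 + 32 + 16 + 8 + 2, so 222^122 ≡ 59·79·109·59·109 ≡ 249 (mod 281)
R · y^e ≡ 163·249 = 40587 ≡ 123 (mod 281)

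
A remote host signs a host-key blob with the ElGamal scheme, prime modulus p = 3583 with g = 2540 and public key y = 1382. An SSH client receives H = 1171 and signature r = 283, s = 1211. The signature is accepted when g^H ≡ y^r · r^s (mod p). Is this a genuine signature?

Left side g^H mod p:
2540^2 = 6451600 ≡ 2200
2540^4 ≡ 2200^2 = 4840000 ≡ 2950
2540^8 ≡ 2950^2 = 8702500 ≡ 2976
2540^16 ≡ 2976^2 = 8856576 ≡ 2983
2540^32 ≡ 2983^2 = 8898289 ≡ 1700
2540^64 ≡ 1700^2 = 2890000 ≡ 2102
2540^128 ≡ 2102^2 = 4418404 ≡ 565
2540^256 ≡ 565^2 = 319225 ≡ 338
2540^512 ≡ 338^2 = 114244 ≡ 3171
2540^1024 ≡ 3171^2 = 10055241 ≡ 1343
1171 = 1024 + 128 + 16 + 2 + 1, so 2540^1171 ≡ 1343·565·2983·2200·2540 ≡ 1994 (mod 3583)
Right side y^r · r^s mod p:
1382^2 = 1909924 ≡ 185
1382^4 ≡ 185^2 = 34225 ≡ 1978
1382^8 ≡ 1978^2 = 3912484 ≡ 3431
1382^16 ≡ 3431^2 = 11771761 ≡ 1606
1382^32 ≡ 1606^2 = 2579236 ≡ 3059
1382^64 ≡ 3059^2 = 9357481 ≡ 2268
1382^128 ≡ 2268^2 = 5143824 ≡ 2219
1382^256 ≡ 2219^2 = 4923961 ≡ 919
283 = 256 + 16 + 8 + 2 + 1, so 1382^283 ≡ 919·1606·3431·185·1382 ≡ 3420 (mod 3583)
283^2 = 80089 ≡ 1263
283^4 ≡ 1263^2 = 1595169 ≡ 734
283^8 ≡ 734^2 = 538756 ≡ 1306
283^16 ≡ 1306^2 = 1705636 ≡ 128
283^32 ≡ 128^2 = 16384 ≡ 2052
283^64 ≡ 2052^2 = 4210704 ≡ 679
283^128 ≡ 679^2 = 461041 ≡ 2417
283^256 ≡ 2417^2 = 5841889 ≡ 1599
283^512 ≡ 1599^2 = 2556801 ≡ 2122
283^1024 ≡ 2122^2 = 4502884 ≡ 2636
1211 = 1024 + 128 + 32 + 16 + 8 + 2 + 1, so 283^1211 ≡ 2636·2417·2052·128·1306·1263·283 ≡ 510 (mod 3583)
3420·510 = 1744200 ≡ 2862 (mod 3583)
1994 ≠ 2862, so verification fails.

forged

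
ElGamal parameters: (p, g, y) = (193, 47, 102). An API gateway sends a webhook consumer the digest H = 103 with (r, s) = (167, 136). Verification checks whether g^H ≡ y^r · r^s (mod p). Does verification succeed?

Left side g^H mod p:
47^2 = 2209 ≡ 86
47^4 ≡ 86^2 = 7396 ≡ 62
47^8 ≡ 62^2 = 3844 ≡ 177
47^16 ≡ 177^2 = 31329 ≡ 63
47^32 ≡ 63^2 = 3969 ≡ 109
47^64 ≡ 109^2 = 11881 ≡ 108
103 = 64 + 32 + 4 + 2 + 1, so 47^103 ≡ 108·109·62·86·47 ≡ 103 (mod 193)
Right side y^r · r^s mod p:
102^2 = 10404 ≡ 175
102^4 ≡ 175^2 = 30625 ≡ 131
102^8 ≡ 131^2 = 17161 ≡ 177
102^16 ≡ 177^2 = 31329 ≡ 63
102^32 ≡ 63^2 = 3969 ≡ 109
102^64 ≡ 109^2 = 11881 ≡ 108
102^128 ≡ 108^2 = 11664 ≡ 84
167 = 128 + 32 + 4 + 2 + 1, so 102^167 ≡ 84·109·131·175·102 ≡ 51 (mod 193)
167^2 = 27889 ≡ 97
167^4 ≡ 97^2 = 9409 ≡ 145
167^8 ≡ 145^2 = 21025 ≡ 181
167^16 ≡ 181^2 = 32761 ≡ 144
167^32 ≡ 144^2 = 20736 ≡ 85
167^64 ≡ 85^2 = 7225 ≡ 84
167^128 ≡ 84^2 = 7056 ≡ 108
136 = 128 + 8, so 167^136 ≡ 108·181 ≡ 55 (mod 193)
51·55 = 2805 ≡ 103 (mod 193)
103 ≡ 103 (mod 193), so the signature is genuine.

passes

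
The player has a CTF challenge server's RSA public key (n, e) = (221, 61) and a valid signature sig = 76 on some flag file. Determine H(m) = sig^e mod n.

128

Squares mod 221: sig^1≡76, sig^2≡30, sig^4≡16, sig^8≡35, sig^16≡120, sig^32≡35
61 = 32 + 16 + 8 + 4 + 1, so sig^61 ≡ 35·120·35·16·76 ≡ 128 (mod 221)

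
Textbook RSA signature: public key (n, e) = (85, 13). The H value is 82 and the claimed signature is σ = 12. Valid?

Squares mod 85: σ^1≡12, σ^2≡59, σ^4≡81, σ^8≡16
13 = 8 + 4 + 1, so σ^13 ≡ 16·81·12 ≡ 82 (mod 85)
Since 82 equals the digest 82, verification succeeds.

yes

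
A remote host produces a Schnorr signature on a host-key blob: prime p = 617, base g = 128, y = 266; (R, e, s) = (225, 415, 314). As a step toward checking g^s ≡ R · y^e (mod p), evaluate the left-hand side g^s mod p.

344

128^2 = 16384 ≡ 342
128^4 ≡ 342^2 = 116964 ≡ 351
128^8 ≡ 351^2 = 123201 ≡ 418
128^16 ≡ 418^2 = 174724 ≡ 113
128^32 ≡ 113^2 = 12769 ≡ 429
128^64 ≡ 429^2 = 184041 ≡ 175
128^128 ≡ 175^2 = 30625 ≡ 392
128^256 ≡ 392^2 = 153664 ≡ 31
314 = 256 + 32 + 16 + 8 + 2, so 128^314 ≡ 31·429·113·418·342 ≡ 344 (mod 617)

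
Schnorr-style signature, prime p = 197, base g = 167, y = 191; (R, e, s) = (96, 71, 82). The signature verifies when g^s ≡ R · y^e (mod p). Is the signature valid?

valid

g^s mod p:
167^2 = 27889 ≡ 112
167^4 ≡ 112^2 = 12544 ≡ 133
167^8 ≡ 133^2 = 17689 ≡ 156
167^16 ≡ 156^2 = 24336 ≡ 105
167^32 ≡ 105^2 = 11025 ≡ 190
167^64 ≡ 190^2 = 36100 ≡ 49
82 = 64 + 16 + 2, so 167^82 ≡ 49·105·112 ≡ 15 (mod 197)
R · y^e mod p:
191^2 = 36481 ≡ 36
191^4 ≡ 36^2 = 1296 ≡ 114
191^8 ≡ 114^2 = 12996 ≡ 191
191^16 ≡ 191^2 = 36481 ≡ 36
191^32 ≡ 36^2 = 1296 ≡ 114
191^64 ≡ 114^2 = 12996 ≡ 191
71 = 64 + 4 + 2 + 1, so 191^71 ≡ 191·114·36·191 ≡ 191 (mod 197)
96·191 = 18336 ≡ 15 (mod 197)
15 ≡ 15 (mod 197); signature holds.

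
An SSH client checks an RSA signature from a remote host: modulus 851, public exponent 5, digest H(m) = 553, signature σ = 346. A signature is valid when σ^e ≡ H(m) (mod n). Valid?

σ^2 ≡ 346^2 = 119716 ≡ 576
σ^4 ≡ 576^2 = 331776 ≡ 737
5 = 4 + 1, so σ^5 ≡ 737·346 ≡ 553 (mod 851)
553 = H(m), so the signature checks out.

yes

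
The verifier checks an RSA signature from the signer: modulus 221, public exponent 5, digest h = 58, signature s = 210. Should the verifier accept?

accept

Squares mod 221: s^1≡210, s^2≡121, s^4≡55
5 = 4 + 1, so s^5 ≡ 55·210 ≡ 58 (mod 221)
58 = h, so the signature checks out.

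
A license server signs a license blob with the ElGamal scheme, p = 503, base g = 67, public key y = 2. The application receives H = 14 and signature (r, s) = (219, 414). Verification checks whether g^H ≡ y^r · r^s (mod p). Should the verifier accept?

Left side g^H mod p:
67^2 = 4489 ≡ 465
67^4 ≡ 465^2 = 216225 ≡ 438
67^8 ≡ 438^2 = 191844 ≡ 201
14 = 8 + 4 + 2, so 67^14 ≡ 201·438·465 ≡ 9 (mod 503)
Right side y^r · r^s mod p:
2^2 = 4
2^4 ≡ 4^2 = 16
2^8 ≡ 16^2 = 256
2^16 ≡ 256^2 = 65536 ≡ 146
2^32 ≡ 146^2 = 21316 ≡ 190
2^64 ≡ 190^2 = 36100 ≡ 387
2^128 ≡ 387^2 = 149769 ≡ 378
219 = 128 + 64 + 16 + 8 + 2 + 1, so 2^219 ≡ 378·387·146·256·4·2 ≡ 458 (mod 503)
219^2 = 47961 ≡ 176
219^4 ≡ 176^2 = 30976 ≡ 293
219^8 ≡ 293^2 = 85849 ≡ 339
219^16 ≡ 339^2 = 114921 ≡ 237
219^32 ≡ 237^2 = 56169 ≡ 336
219^64 ≡ 336^2 = 112896 ≡ 224
219^128 ≡ 224^2 = 50176 ≡ 379
219^256 ≡ 379^2 = 143641 ≡ 286
414 = 256 + 128 + 16 + 8 + 4 + 2, so 219^414 ≡ 286·379·237·339·293·176 ≡ 201 (mod 503)
458·201 = 92058 ≡ 9 (mod 503)
9 ≡ 9 (mod 503), so the signature is genuine.

accept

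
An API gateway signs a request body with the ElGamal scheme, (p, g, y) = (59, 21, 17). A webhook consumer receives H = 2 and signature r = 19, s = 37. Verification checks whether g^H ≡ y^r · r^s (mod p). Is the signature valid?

valid

Left side g^H mod p:
21^2 = 441 ≡ 28
Right side y^r · r^s mod p:
17^2 = 289 ≡ 53
17^4 ≡ 53^2 = 2809 ≡ 36
17^8 ≡ 36^2 = 1296 ≡ 57
17^16 ≡ 57^2 = 3249 ≡ 4
19 = 16 + 2 + 1, so 17^19 ≡ 4·53·17 ≡ 5 (mod 59)
19^2 = 361 ≡ 7
19^4 ≡ 7^2 = 49
19^8 ≡ 49^2 = 2401 ≡ 41
19^16 ≡ 41^2 = 1681 ≡ 29
19^32 ≡ 29^2 = 841 ≡ 15
37 = 32 + 4 + 1, so 19^37 ≡ 15·49·19 ≡ 41 (mod 59)
5·41 = 205 ≡ 28 (mod 59)
28 ≡ 28 (mod 59), so the signature is genuine.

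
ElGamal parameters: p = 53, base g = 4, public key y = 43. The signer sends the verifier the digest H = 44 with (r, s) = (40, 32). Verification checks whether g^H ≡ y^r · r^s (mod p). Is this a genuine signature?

Left side g^H mod p:
Squares mod 53: 4^1≡4, 4^2≡16, 4^4≡44, 4^8≡28, 4^16≡42, 4^32≡15
44 = 32 + 8 + 4, so 4^44 ≡ 15·28·44 ≡ 36 (mod 53)
Right side y^r · r^s mod p:
Squares mod 53: 43^1≡43, 43^2≡47, 43^4≡36, 43^8≡24, 43^16≡46, 43^32≡49
40 = 32 + 8, so 43^40 ≡ 49·24 ≡ 10 (mod 53)
Squares mod 53: 40^1≡40, 40^2≡10, 40^4≡47, 40^8≡36, 40^16≡24, 40^32≡46
40^32 ≡ 46 (mod 53)
10·46 = 460 ≡ 36 (mod 53)
36 ≡ 36 (mod 53), so the signature is genuine.

genuine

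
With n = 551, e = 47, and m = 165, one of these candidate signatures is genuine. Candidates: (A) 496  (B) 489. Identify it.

B

Candidate A: 496^2 = 246016 ≡ 270; 496^4 ≡ 270^2 = 72900 ≡ 168; 496^8 ≡ 168^2 = 28224 ≡ 123; 496^16 ≡ 123^2 = 15129 ≡ 252; 496^32 ≡ 252^2 = 63504 ≡ 139; 47 = 32 + 8 + 4 + 2 + 1, so 496^47 ≡ 139·123·168·270·496 ≡ 395 (mod 551)
Candidate B: 489^2 = 239121 ≡ 538; 489^4 ≡ 538^2 = 289444 ≡ 169; 489^8 ≡ 169^2 = 28561 ≡ 460; 489^16 ≡ 460^2 = 211600 ≡ 16; 489^32 ≡ 16^2 = 256; 47 = 32 + 8 + 4 + 2 + 1, so 489^47 ≡ 256·460·169·538·489 ≡ 165 (mod 551)
  → matches m = 165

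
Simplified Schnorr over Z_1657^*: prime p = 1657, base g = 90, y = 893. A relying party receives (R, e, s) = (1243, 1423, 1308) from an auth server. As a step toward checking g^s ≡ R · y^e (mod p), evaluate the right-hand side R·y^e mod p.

893^2 = 797449 ≡ 432
893^4 ≡ 432^2 = 186624 ≡ 1040
893^8 ≡ 1040^2 = 1081600 ≡ 1236
893^16 ≡ 1236^2 = 1527696 ≡ 1599
893^32 ≡ 1599^2 = 2556801 ≡ 50
893^64 ≡ 50^2 = 2500 ≡ 843
893^128 ≡ 843^2 = 710649 ≡ 1453
893^256 ≡ 1453^2 = 2111209 ≡ 191
893^512 ≡ 191^2 = 36481 ≡ 27
893^1024 ≡ 27^2 = 729
1423 = 1024 + 256 + 128 + 8 + 4 + 2 + 1, so 893^1423 ≡ 729·191·1453·1236·1040·432·893 ≡ 1032 (mod 1657)
R · y^e ≡ 1243·1032 = 1282776 ≡ 258 (mod 1657)

258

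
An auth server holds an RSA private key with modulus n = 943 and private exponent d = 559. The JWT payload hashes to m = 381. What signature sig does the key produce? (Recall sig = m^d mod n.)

762

m^559 mod 943 = 762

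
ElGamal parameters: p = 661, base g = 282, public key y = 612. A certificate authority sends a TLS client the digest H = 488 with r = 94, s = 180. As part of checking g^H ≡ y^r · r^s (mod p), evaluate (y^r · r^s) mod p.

Squares mod 661: 612^1≡612, 612^2≡418, 612^4≡220, 612^8≡147, 612^16≡457, 612^32≡634, 612^64≡68
94 = 64 + 16 + 8 + 4 + 2, so 612^94 ≡ 68·457·147·220·418 ≡ 81 (mod 661)
Squares mod 661: 94^1≡94, 94^2≡243, 94^4≡220, 94^8≡147, 94^16≡457, 94^32≡634, 94^64≡68, 94^128≡658
180 = 128 + 32 + 16 + 4, so 94^180 ≡ 658·634·457·220 ≡ 220 (mod 661)
y^r · r^s ≡ 81·220 = 17820 ≡ 634 (mod 661)

634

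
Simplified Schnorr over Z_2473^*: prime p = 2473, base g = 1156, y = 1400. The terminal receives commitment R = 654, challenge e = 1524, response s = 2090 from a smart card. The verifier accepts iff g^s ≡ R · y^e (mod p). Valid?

no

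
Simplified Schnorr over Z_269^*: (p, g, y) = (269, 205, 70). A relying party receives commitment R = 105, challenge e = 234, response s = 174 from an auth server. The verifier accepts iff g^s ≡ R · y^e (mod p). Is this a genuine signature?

forged

g^s mod p:
205^2 = 42025 ≡ 61
205^4 ≡ 61^2 = 3721 ≡ 224
205^8 ≡ 224^2 = 50176 ≡ 142
205^16 ≡ 142^2 = 20164 ≡ 258
205^32 ≡ 258^2 = 66564 ≡ 121
205^64 ≡ 121^2 = 14641 ≡ 115
205^128 ≡ 115^2 = 13225 ≡ 44
174 = 128 + 32 + 8 + 4 + 2, so 205^174 ≡ 44·121·142·224·61 ≡ 235 (mod 269)
R · y^e mod p:
70^2 = 4900 ≡ 58
70^4 ≡ 58^2 = 3364 ≡ 136
70^8 ≡ 136^2 = 18496 ≡ 204
70^16 ≡ 204^2 = 41616 ≡ 190
70^32 ≡ 190^2 = 36100 ≡ 54
70^64 ≡ 54^2 = 2916 ≡ 226
70^128 ≡ 226^2 = 51076 ≡ 235
234 = 128 + 64 + 32 + 8 + 2, so 70^234 ≡ 235·226·54·204·58 ≡ 14 (mod 269)
105·14 = 1470 ≡ 125 (mod 269)
235 ≠ 125; the check fails.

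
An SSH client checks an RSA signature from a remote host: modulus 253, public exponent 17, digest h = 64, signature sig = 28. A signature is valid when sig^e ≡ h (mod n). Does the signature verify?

does not verify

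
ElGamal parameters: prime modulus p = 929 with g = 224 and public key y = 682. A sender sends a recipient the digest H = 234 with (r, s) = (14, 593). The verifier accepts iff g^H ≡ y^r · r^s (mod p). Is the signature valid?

Left side g^H mod p:
Squares mod 929: 224^1≡224, 224^2≡10, 224^4≡100, 224^8≡710, 224^16≡582, 224^32≡568, 224^64≡261, 224^128≡304
234 = 128 + 64 + 32 + 8 + 2, so 224^234 ≡ 304·261·568·710·10 ≡ 453 (mod 929)
Right side y^r · r^s mod p:
Squares mod 929: 682^1≡682, 682^2≡624, 682^4≡125, 682^8≡761
14 = 8 + 4 + 2, so 682^14 ≡ 761·125·624 ≡ 474 (mod 929)
Squares mod 929: 14^1≡14, 14^2≡196, 14^4≡327, 14^8≡94, 14^16≡475, 14^32≡807, 14^64≡20, 14^128≡400, 14^256≡212, 14^512≡352
593 = 512 + 64 + 16 + 1, so 14^593 ≡ 352·20·475·14 ≡ 903 (mod 929)
474·903 = 428022 ≡ 682 (mod 929)
453 ≠ 682, so verification fails.

invalid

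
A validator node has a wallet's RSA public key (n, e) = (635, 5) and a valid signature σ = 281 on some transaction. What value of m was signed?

66

σ^2 ≡ 281^2 = 78961 ≡ 221
σ^4 ≡ 221^2 = 48841 ≡ 581
5 = 4 + 1, so σ^5 ≡ 581·281 ≡ 66 (mod 635)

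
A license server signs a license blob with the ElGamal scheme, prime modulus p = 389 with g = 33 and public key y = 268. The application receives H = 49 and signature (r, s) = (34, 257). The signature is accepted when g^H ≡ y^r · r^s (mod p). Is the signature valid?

invalid

Left side g^H mod p:
33^2 = 1089 ≡ 311
33^4 ≡ 311^2 = 96721 ≡ 249
33^8 ≡ 249^2 = 62001 ≡ 150
33^16 ≡ 150^2 = 22500 ≡ 327
33^32 ≡ 327^2 = 106929 ≡ 343
49 = 32 + 16 + 1, so 33^49 ≡ 343·327·33 ≡ 367 (mod 389)
Right side y^r · r^s mod p:
268^2 = 71824 ≡ 248
268^4 ≡ 248^2 = 61504 ≡ 42
268^8 ≡ 42^2 = 1764 ≡ 208
268^16 ≡ 208^2 = 43264 ≡ 85
268^32 ≡ 85^2 = 7225 ≡ 223
34 = 32 + 2, so 268^34 ≡ 223·248 ≡ 66 (mod 389)
34^2 = 1156 ≡ 378
34^4 ≡ 378^2 = 142884 ≡ 121
34^8 ≡ 121^2 = 14641 ≡ 248
34^16 ≡ 248^2 = 61504 ≡ 42
34^32 ≡ 42^2 = 1764 ≡ 208
34^64 ≡ 208^2 = 43264 ≡ 85
34^128 ≡ 85^2 = 7225 ≡ 223
34^256 ≡ 223^2 = 49729 ≡ 326
257 = 256 + 1, so 34^257 ≡ 326·34 ≡ 192 (mod 389)
66·192 = 12672 ≡ 224 (mod 389)
367 ≠ 224, so verification fails.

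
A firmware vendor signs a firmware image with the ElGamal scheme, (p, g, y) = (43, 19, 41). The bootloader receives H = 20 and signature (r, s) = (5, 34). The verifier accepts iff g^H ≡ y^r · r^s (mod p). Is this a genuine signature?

Left side g^H mod p:
19^2 = 361 ≡ 17
19^4 ≡ 17^2 = 289 ≡ 31
19^8 ≡ 31^2 = 961 ≡ 15
19^16 ≡ 15^2 = 225 ≡ 10
20 = 16 + 4, so 19^20 ≡ 10·31 ≡ 9 (mod 43)
Right side y^r · r^s mod p:
41^2 = 1681 ≡ 4
41^4 ≡ 4^2 = 16
5 = 4 + 1, so 41^5 ≡ 16·41 ≡ 11 (mod 43)
5^2 = 25
5^4 ≡ 25^2 = 625 ≡ 23
5^8 ≡ 23^2 = 529 ≡ 13
5^16 ≡ 13^2 = 169 ≡ 40
5^32 ≡ 40^2 = 1600 ≡ 9
34 = 32 + 2, so 5^34 ≡ 9·25 ≡ 10 (mod 43)
11·10 = 110 ≡ 24 (mod 43)
9 ≠ 24, so verification fails.

forged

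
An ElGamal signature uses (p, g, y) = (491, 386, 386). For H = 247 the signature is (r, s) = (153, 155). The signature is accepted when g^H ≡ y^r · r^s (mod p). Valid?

yes

Left side g^H mod p:
386^2 = 148996 ≡ 223
386^4 ≡ 223^2 = 49729 ≡ 138
386^8 ≡ 138^2 = 19044 ≡ 386
386^16 ≡ 386^2 = 148996 ≡ 223
386^32 ≡ 223^2 = 49729 ≡ 138
386^64 ≡ 138^2 = 19044 ≡ 386
386^128 ≡ 386^2 = 148996 ≡ 223
247 = 128 + 64 + 32 + 16 + 4 + 2 + 1, so 386^247 ≡ 223·386·138·223·138·223·386 ≡ 223 (mod 491)
Right side y^r · r^s mod p:
386^2 = 148996 ≡ 223
386^4 ≡ 223^2 = 49729 ≡ 138
386^8 ≡ 138^2 = 19044 ≡ 386
386^16 ≡ 386^2 = 148996 ≡ 223
386^32 ≡ 223^2 = 49729 ≡ 138
386^64 ≡ 138^2 = 19044 ≡ 386
386^128 ≡ 386^2 = 148996 ≡ 223
153 = 128 + 16 + 8 + 1, so 386^153 ≡ 223·223·386·386 ≡ 332 (mod 491)
153^2 = 23409 ≡ 332
153^4 ≡ 332^2 = 110224 ≡ 240
153^8 ≡ 240^2 = 57600 ≡ 153
153^16 ≡ 153^2 = 23409 ≡ 332
153^32 ≡ 332^2 = 110224 ≡ 240
153^64 ≡ 240^2 = 57600 ≡ 153
153^128 ≡ 153^2 = 23409 ≡ 332
155 = 128 + 16 + 8 + 2 + 1, so 153^155 ≡ 332·332·153·332·153 ≡ 153 (mod 491)
332·153 = 50796 ≡ 223 (mod 491)
223 ≡ 223 (mod 491), so the signature is genuine.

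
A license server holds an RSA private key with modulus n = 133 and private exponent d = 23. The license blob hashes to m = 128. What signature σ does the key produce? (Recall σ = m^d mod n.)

m^2 ≡ 128^2 = 16384 ≡ 25
m^4 ≡ 25^2 = 625 ≡ 93
m^8 ≡ 93^2 = 8649 ≡ 4
m^16 ≡ 4^2 = 16
23 = 16 + 4 + 2 + 1, so m^23 ≡ 16·93·25·128 ≡ 67 (mod 133)

67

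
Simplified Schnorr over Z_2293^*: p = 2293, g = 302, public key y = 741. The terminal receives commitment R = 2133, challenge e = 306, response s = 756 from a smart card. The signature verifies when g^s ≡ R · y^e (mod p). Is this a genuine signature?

genuine

g^s mod p:
Squares mod 2293: 302^1≡302, 302^2≡1777, 302^4≡268, 302^8≡741, 302^16≡1054, 302^32≡1104, 302^64≡1233, 302^128≡30, 302^256≡900, 302^512≡571
756 = 512 + 128 + 64 + 32 + 16 + 4, so 302^756 ≡ 571·30·1233·1104·1054·268 ≡ 1343 (mod 2293)
R · y^e mod p:
Squares mod 2293: 741^1≡741, 741^2≡1054, 741^4≡1104, 741^8≡1233, 741^16≡30, 741^32≡900, 741^64≡571, 741^128≡435, 741^256≡1199
306 = 256 + 32 + 16 + 2, so 741^306 ≡ 1199·900·30·1054 ≡ 1869 (mod 2293)
2133·1869 = 3986577 ≡ 1343 (mod 2293)
1343 ≡ 1343 (mod 2293); signature holds.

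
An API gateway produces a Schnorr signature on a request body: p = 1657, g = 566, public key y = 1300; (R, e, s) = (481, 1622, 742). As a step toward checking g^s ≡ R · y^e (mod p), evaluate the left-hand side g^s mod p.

693

566^2 = 320356 ≡ 555
566^4 ≡ 555^2 = 308025 ≡ 1480
566^8 ≡ 1480^2 = 2190400 ≡ 1503
566^16 ≡ 1503^2 = 2259009 ≡ 518
566^32 ≡ 518^2 = 268324 ≡ 1547
566^64 ≡ 1547^2 = 2393209 ≡ 501
566^128 ≡ 501^2 = 251001 ≡ 794
566^256 ≡ 794^2 = 630436 ≡ 776
566^512 ≡ 776^2 = 602176 ≡ 685
742 = 512 + 128 + 64 + 32 + 4 + 2, so 566^742 ≡ 685·794·501·1547·1480·555 ≡ 693 (mod 1657)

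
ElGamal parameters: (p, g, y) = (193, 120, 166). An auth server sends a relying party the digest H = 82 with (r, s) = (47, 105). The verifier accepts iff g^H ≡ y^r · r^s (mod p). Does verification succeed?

fails

Left side g^H mod p:
120^2 = 14400 ≡ 118
120^4 ≡ 118^2 = 13924 ≡ 28
120^8 ≡ 28^2 = 784 ≡ 12
120^16 ≡ 12^2 = 144
120^32 ≡ 144^2 = 20736 ≡ 85
120^64 ≡ 85^2 = 7225 ≡ 84
82 = 64 + 16 + 2, so 120^82 ≡ 84·144·118 ≡ 93 (mod 193)
Right side y^r · r^s mod p:
166^2 = 27556 ≡ 150
166^4 ≡ 150^2 = 22500 ≡ 112
166^8 ≡ 112^2 = 12544 ≡ 192
166^16 ≡ 192^2 = 36864 ≡ 1
166^32 ≡ 1^2 = 1
47 = 32 + 8 + 4 + 2 + 1, so 166^47 ≡ 1·192·112·150·166 ≡ 50 (mod 193)
47^2 = 2209 ≡ 86
47^4 ≡ 86^2 = 7396 ≡ 62
47^8 ≡ 62^2 = 3844 ≡ 177
47^16 ≡ 177^2 = 31329 ≡ 63
47^32 ≡ 63^2 = 3969 ≡ 109
47^64 ≡ 109^2 = 11881 ≡ 108
105 = 64 + 32 + 8 + 1, so 47^105 ≡ 108·109·177·47 ≡ 173 (mod 193)
50·173 = 8650 ≡ 158 (mod 193)
93 ≠ 158, so verification fails.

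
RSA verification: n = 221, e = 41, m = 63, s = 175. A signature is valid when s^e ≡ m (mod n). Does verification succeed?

s^2 ≡ 175^2 = 30625 ≡ 127
s^4 ≡ 127^2 = 16129 ≡ 217
s^8 ≡ 217^2 = 47089 ≡ 16
s^16 ≡ 16^2 = 256 ≡ 35
s^32 ≡ 35^2 = 1225 ≡ 120
41 = 32 + 8 + 1, so s^41 ≡ 120·16·175 ≡ 80 (mod 221)
80 ≠ 63, so verification fails.

fails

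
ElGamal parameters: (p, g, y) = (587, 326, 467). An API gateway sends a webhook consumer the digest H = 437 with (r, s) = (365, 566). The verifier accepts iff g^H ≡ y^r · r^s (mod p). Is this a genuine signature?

genuine

Left side g^H mod p:
326^2 = 106276 ≡ 29
326^4 ≡ 29^2 = 841 ≡ 254
326^8 ≡ 254^2 = 64516 ≡ 533
326^16 ≡ 533^2 = 284089 ≡ 568
326^32 ≡ 568^2 = 322624 ≡ 361
326^64 ≡ 361^2 = 130321 ≡ 7
326^128 ≡ 7^2 = 49
326^256 ≡ 49^2 = 2401 ≡ 53
437 = 256 + 128 + 32 + 16 + 4 + 1, so 326^437 ≡ 53·49·361·568·254·326 ≡ 344 (mod 587)
Right side y^r · r^s mod p:
467^2 = 218089 ≡ 312
467^4 ≡ 312^2 = 97344 ≡ 489
467^8 ≡ 489^2 = 239121 ≡ 212
467^16 ≡ 212^2 = 44944 ≡ 332
467^32 ≡ 332^2 = 110224 ≡ 455
467^64 ≡ 455^2 = 207025 ≡ 401
467^128 ≡ 401^2 = 160801 ≡ 550
467^256 ≡ 550^2 = 302500 ≡ 195
365 = 256 + 64 + 32 + 8 + 4 + 1, so 467^365 ≡ 195·401·455·212·489·467 ≡ 103 (mod 587)
365^2 = 133225 ≡ 563
365^4 ≡ 563^2 = 316969 ≡ 576
365^8 ≡ 576^2 = 331776 ≡ 121
365^16 ≡ 121^2 = 14641 ≡ 553
365^32 ≡ 553^2 = 305809 ≡ 569
365^64 ≡ 569^2 = 323761 ≡ 324
365^128 ≡ 324^2 = 104976 ≡ 490
365^256 ≡ 490^2 = 240100 ≡ 17
365^512 ≡ 17^2 = 289
566 = 512 + 32 + 16 + 4 + 2, so 365^566 ≡ 289·569·553·576·563 ≡ 237 (mod 587)
103·237 = 24411 ≡ 344 (mod 587)
344 ≡ 344 (mod 587), so the signature is genuine.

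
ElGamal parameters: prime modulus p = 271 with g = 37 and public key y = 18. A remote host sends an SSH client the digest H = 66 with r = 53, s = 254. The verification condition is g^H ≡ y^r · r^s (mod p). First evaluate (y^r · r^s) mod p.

185

18^2 = 324 ≡ 53
18^4 ≡ 53^2 = 2809 ≡ 99
18^8 ≡ 99^2 = 9801 ≡ 45
18^16 ≡ 45^2 = 2025 ≡ 128
18^32 ≡ 128^2 = 16384 ≡ 124
53 = 32 + 16 + 4 + 1, so 18^53 ≡ 124·128·99·18 ≡ 176 (mod 271)
53^2 = 2809 ≡ 99
53^4 ≡ 99^2 = 9801 ≡ 45
53^8 ≡ 45^2 = 2025 ≡ 128
53^16 ≡ 128^2 = 16384 ≡ 124
53^32 ≡ 124^2 = 15376 ≡ 200
53^64 ≡ 200^2 = 40000 ≡ 163
53^128 ≡ 163^2 = 26569 ≡ 11
254 = 128 + 64 + 32 + 16 + 8 + 4 + 2, so 53^254 ≡ 11·163·200·124·128·45·99 ≡ 212 (mod 271)
y^r · r^s ≡ 176·212 = 37312 ≡ 185 (mod 271)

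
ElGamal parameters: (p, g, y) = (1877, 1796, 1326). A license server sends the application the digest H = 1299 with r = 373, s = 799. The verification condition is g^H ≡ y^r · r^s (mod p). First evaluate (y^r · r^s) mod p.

827

1326^2 = 1758276 ≡ 1404
1326^4 ≡ 1404^2 = 1971216 ≡ 366
1326^8 ≡ 366^2 = 133956 ≡ 689
1326^16 ≡ 689^2 = 474721 ≡ 1717
1326^32 ≡ 1717^2 = 2948089 ≡ 1199
1326^64 ≡ 1199^2 = 1437601 ≡ 1696
1326^128 ≡ 1696^2 = 2876416 ≡ 852
1326^256 ≡ 852^2 = 725904 ≡ 1382
373 = 256 + 64 + 32 + 16 + 4 + 1, so 1326^373 ≡ 1382·1696·1199·1717·366·1326 ≡ 1440 (mod 1877)
373^2 = 139129 ≡ 231
373^4 ≡ 231^2 = 53361 ≡ 805
373^8 ≡ 805^2 = 648025 ≡ 460
373^16 ≡ 460^2 = 211600 ≡ 1376
373^32 ≡ 1376^2 = 1893376 ≡ 1360
373^64 ≡ 1360^2 = 1849600 ≡ 755
373^128 ≡ 755^2 = 570025 ≡ 1294
373^256 ≡ 1294^2 = 1674436 ≡ 152
373^512 ≡ 152^2 = 23104 ≡ 580
799 = 512 + 256 + 16 + 8 + 4 + 2 + 1, so 373^799 ≡ 580·152·1376·460·805·231·373 ≡ 273 (mod 1877)
y^r · r^s ≡ 1440·273 = 393120 ≡ 827 (mod 1877)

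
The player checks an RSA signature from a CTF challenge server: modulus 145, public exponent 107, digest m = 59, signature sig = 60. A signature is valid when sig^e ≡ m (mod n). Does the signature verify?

does not verify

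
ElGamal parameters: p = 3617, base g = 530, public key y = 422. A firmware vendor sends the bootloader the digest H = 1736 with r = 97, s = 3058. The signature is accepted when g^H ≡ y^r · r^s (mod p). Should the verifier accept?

Left side g^H mod p:
530^2 = 280900 ≡ 2391
530^4 ≡ 2391^2 = 5716881 ≡ 2021
530^8 ≡ 2021^2 = 4084441 ≡ 848
530^16 ≡ 848^2 = 719104 ≡ 2938
530^32 ≡ 2938^2 = 8631844 ≡ 1682
530^64 ≡ 1682^2 = 2829124 ≡ 630
530^128 ≡ 630^2 = 396900 ≡ 2647
530^256 ≡ 2647^2 = 7006609 ≡ 480
530^512 ≡ 480^2 = 230400 ≡ 2529
530^1024 ≡ 2529^2 = 6395841 ≡ 985
1736 = 1024 + 512 + 128 + 64 + 8, so 530^1736 ≡ 985·2529·2647·630·848 ≡ 2027 (mod 3617)
Right side y^r · r^s mod p:
422^2 = 178084 ≡ 851
422^4 ≡ 851^2 = 724201 ≡ 801
422^8 ≡ 801^2 = 641601 ≡ 1392
422^16 ≡ 1392^2 = 1937664 ≡ 2569
422^32 ≡ 2569^2 = 6599761 ≡ 2353
422^64 ≡ 2353^2 = 5536609 ≡ 2599
97 = 64 + 32 + 1, so 422^97 ≡ 2599·2353·422 ≡ 3602 (mod 3617)
97^2 = 9409 ≡ 2175
97^4 ≡ 2175^2 = 4730625 ≡ 3206
97^8 ≡ 3206^2 = 10278436 ≡ 2539
97^16 ≡ 2539^2 = 6446521 ≡ 1027
97^32 ≡ 1027^2 = 1054729 ≡ 2182
97^64 ≡ 2182^2 = 4761124 ≡ 1152
97^128 ≡ 1152^2 = 1327104 ≡ 3282
97^256 ≡ 3282^2 = 10771524 ≡ 98
97^512 ≡ 98^2 = 9604 ≡ 2370
97^1024 ≡ 2370^2 = 5616900 ≡ 3316
97^2048 ≡ 3316^2 = 10995856 ≡ 176
3058 = 2048 + 512 + 256 + 128 + 64 + 32 + 16 + 2, so 97^3058 ≡ 176·2370·98·3282·1152·2182·1027·2175 ≡ 106 (mod 3617)
3602·106 = 381812 ≡ 2027 (mod 3617)
2027 ≡ 2027 (mod 3617), so the signature is genuine.

accept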